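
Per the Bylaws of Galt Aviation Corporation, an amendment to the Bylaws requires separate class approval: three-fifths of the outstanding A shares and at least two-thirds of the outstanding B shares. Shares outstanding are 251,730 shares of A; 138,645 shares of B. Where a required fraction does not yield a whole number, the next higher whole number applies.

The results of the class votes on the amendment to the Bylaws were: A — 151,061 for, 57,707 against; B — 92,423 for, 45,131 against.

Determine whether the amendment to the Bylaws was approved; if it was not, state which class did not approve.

A: 3/5 of 251730 = 151038; 151,038 required, 151,061 in favor — approved.
B: 2/3 of 138645 = 92430; 92,430 required, 92,423 in favor — not approved.

Not approved — the B shares did not give the required vote.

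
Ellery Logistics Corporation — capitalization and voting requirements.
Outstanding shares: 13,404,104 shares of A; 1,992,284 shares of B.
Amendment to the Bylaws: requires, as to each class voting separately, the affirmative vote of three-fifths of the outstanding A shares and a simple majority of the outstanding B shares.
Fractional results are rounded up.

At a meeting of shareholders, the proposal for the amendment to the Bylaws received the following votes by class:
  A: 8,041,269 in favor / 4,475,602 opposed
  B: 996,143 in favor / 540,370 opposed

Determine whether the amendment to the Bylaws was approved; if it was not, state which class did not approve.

Not approved — the A shares did not give the required vote.

A: 3/5 of 13404104 = 8042462.40, rounded up to 8042463; 8,042,463 required, 8,041,269 in favor — not approved.
B: a majority of 1992284 is 996143; 996,143 required, 996,143 in favor — approved.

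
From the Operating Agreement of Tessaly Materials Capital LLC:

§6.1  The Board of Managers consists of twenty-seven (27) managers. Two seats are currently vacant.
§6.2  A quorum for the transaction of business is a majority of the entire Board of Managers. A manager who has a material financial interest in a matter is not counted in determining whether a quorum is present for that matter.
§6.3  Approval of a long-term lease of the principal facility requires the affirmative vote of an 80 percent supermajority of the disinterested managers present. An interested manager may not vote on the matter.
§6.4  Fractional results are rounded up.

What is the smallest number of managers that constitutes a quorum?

14

A majority of 27 is 14.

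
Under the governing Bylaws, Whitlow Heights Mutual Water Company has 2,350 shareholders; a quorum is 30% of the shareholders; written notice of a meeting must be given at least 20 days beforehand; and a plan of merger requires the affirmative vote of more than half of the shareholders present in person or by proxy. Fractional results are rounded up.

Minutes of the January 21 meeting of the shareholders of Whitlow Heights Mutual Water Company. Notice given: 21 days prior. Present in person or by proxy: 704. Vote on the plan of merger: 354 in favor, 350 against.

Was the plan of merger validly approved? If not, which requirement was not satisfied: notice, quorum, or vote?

Invalid — quorum requirement not satisfied.

Notice: 21 days given; 20 required. Satisfied.
Quorum: 30% of 2,350 = 705; 704 present. Not satisfied.
Vote: requires a majority of those present (704); a majority of 704 is 353, so 353 needed; 354 in favor. Satisfied.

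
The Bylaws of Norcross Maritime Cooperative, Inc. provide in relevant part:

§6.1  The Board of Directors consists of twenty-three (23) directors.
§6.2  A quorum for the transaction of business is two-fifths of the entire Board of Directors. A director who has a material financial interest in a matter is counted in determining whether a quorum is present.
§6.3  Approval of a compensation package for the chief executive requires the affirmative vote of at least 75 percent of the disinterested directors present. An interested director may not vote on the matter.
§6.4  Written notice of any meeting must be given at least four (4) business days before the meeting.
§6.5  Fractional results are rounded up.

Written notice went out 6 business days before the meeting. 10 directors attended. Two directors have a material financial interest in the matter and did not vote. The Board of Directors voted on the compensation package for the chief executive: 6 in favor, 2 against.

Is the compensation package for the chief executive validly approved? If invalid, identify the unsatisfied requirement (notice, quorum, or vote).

Valid — all requirements satisfied.

Notice: 6 business days given; 4 required (6 ≥ 4). Satisfied.
Quorum: 10 present (interested directors count toward quorum); quorum is 10. Satisfied.
Vote: the compensation package for the chief executive requires three-fourths of the disinterested directors present (10 − 2 = 8). 3/4 of 8 = 6, so 6 affirmative votes are needed; 6 voted in favor. Satisfied.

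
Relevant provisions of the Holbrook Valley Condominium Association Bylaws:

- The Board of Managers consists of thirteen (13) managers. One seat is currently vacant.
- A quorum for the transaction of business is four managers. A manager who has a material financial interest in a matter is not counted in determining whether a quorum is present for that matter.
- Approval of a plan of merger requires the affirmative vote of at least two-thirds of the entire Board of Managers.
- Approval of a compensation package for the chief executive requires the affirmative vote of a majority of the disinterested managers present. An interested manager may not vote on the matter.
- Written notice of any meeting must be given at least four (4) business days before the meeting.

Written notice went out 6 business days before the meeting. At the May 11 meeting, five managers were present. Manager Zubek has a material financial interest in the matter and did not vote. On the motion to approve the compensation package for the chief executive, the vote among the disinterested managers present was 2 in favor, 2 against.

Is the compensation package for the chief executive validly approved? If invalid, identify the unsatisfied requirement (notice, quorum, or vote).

Notice: 6 business days given; 4 required (6 ≥ 4). Satisfied.
Quorum: 5 present, but the 1 interested manager does not count, leaving 4. Quorum is 4. Satisfied.
Vote: the compensation package for the chief executive requires a majority of the disinterested managers present (5 − 1 = 4). A majority of 4 is 3, so 3 affirmative votes are needed; 2 voted in favor. Not satisfied.

Invalid — vote requirement not satisfied.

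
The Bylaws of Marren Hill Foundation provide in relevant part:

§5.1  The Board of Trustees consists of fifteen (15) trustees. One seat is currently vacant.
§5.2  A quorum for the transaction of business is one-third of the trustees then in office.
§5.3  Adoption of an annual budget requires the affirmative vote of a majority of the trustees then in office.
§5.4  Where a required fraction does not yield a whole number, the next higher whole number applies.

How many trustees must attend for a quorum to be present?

1/3 of 14 = 4.67, rounded up to 5.

5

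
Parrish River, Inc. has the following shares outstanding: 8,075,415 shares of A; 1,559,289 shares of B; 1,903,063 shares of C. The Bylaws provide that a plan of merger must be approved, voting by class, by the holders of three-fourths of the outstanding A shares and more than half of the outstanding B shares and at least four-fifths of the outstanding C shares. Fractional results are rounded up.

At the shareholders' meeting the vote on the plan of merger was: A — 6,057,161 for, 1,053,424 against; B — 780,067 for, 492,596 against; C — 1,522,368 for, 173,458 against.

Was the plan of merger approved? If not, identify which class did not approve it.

Not approved — the C shares did not give the required vote.

A: 3/4 of 8075415 = 6056561.25, rounded up to 6056562; 6,056,562 required, 6,057,161 in favor — approved.
B: a majority of 1559289 is 779645; 779,645 required, 780,067 in favor — approved.
C: 4/5 of 1903063 = 1522450.40, rounded up to 1522451; 1,522,451 required, 1,522,368 in favor — not approved.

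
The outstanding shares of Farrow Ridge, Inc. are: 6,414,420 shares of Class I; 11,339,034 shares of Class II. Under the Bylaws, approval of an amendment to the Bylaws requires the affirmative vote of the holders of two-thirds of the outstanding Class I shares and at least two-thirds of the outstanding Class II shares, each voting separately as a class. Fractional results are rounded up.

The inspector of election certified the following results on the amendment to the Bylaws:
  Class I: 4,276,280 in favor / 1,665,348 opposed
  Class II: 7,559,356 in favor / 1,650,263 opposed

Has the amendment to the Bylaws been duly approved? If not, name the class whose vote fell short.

Approved — every class gave the required vote.

Class I: 2/3 of 6414420 = 4276280; 4,276,280 required, 4,276,280 in favor — approved.
Class II: 2/3 of 11339034 = 7559356; 7,559,356 required, 7,559,356 in favor — approved.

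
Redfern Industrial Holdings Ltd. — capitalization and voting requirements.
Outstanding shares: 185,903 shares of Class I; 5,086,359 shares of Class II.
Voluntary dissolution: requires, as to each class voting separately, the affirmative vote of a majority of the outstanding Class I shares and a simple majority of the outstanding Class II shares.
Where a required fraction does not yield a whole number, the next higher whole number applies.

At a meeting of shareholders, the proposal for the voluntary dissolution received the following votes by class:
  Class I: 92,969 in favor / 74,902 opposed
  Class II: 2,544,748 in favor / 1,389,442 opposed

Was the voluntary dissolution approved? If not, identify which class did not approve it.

Class I: a majority of 185903 is 92952; 92,952 required, 92,969 in favor — approved.
Class II: a majority of 5086359 is 2543180; 2,543,180 required, 2,544,748 in favor — approved.

Approved — every class gave the required vote.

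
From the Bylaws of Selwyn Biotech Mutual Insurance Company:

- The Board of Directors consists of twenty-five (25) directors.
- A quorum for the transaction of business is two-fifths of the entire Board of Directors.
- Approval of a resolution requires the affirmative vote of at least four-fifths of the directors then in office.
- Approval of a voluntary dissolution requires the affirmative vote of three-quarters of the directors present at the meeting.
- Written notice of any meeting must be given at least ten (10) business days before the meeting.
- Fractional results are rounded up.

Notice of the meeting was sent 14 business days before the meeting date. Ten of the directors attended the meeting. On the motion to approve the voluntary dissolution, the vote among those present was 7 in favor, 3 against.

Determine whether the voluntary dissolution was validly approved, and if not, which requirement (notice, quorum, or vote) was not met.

Notice: 14 business days given; 10 required (14 ≥ 10). Satisfied.
Quorum: 10 present; quorum is 10. Satisfied.
Vote: the voluntary dissolution requires three-fourths of the directors present (10). 3/4 of 10 = 7.50, rounded up to 8, so 8 affirmative votes are needed; 7 voted in favor. Not satisfied.

Invalid — vote requirement not satisfied.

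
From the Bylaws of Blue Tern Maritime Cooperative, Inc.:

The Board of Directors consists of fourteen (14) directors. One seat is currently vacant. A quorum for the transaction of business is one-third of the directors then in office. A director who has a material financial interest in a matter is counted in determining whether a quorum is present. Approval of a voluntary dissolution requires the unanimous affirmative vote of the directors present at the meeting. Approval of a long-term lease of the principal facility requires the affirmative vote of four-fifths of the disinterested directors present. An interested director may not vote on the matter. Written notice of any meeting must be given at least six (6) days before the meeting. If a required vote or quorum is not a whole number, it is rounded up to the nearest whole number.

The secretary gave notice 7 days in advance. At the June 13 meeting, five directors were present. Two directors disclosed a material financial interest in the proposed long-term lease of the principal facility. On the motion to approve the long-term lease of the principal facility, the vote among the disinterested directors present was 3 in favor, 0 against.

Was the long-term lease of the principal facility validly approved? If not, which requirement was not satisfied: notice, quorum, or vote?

Notice: 7 days given; 6 required (7 ≥ 6). Satisfied.
Quorum: 5 present (interested directors count toward quorum); quorum is 5. Satisfied.
Vote: the long-term lease of the principal facility requires four-fifths of the disinterested directors present (5 − 2 = 3). 4/5 of 3 = 2.40, rounded up to 3, so 3 affirmative votes are needed; 3 voted in favor. Satisfied.

Valid — all requirements satisfied.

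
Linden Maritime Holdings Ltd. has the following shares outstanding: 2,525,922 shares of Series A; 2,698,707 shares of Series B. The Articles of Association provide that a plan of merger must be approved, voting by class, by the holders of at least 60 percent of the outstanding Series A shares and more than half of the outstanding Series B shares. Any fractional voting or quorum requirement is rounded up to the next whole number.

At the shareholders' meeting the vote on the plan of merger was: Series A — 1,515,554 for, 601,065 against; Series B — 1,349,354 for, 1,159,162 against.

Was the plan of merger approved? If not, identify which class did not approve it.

Series A: 3/5 of 2525922 = 1515553.20, rounded up to 1515554; 1,515,554 required, 1,515,554 in favor — approved.
Series B: a majority of 2698707 is 1349354; 1,349,354 required, 1,349,354 in favor — approved.

Approved — every class gave the required vote.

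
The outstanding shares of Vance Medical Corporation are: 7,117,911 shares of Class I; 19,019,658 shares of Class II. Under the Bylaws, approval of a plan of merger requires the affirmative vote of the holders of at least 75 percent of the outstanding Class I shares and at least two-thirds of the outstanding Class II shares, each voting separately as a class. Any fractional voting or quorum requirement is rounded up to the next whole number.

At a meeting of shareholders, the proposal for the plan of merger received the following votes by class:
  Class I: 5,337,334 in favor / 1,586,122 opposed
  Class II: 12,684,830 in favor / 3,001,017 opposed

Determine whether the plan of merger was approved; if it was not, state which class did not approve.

Not approved — the Class I shares did not give the required vote.

Class I: 3/4 of 7117911 = 5338433.25, rounded up to 5338434; 5,338,434 required, 5,337,334 in favor — not approved.
Class II: 2/3 of 19019658 = 12679772; 12,679,772 required, 12,684,830 in favor — approved.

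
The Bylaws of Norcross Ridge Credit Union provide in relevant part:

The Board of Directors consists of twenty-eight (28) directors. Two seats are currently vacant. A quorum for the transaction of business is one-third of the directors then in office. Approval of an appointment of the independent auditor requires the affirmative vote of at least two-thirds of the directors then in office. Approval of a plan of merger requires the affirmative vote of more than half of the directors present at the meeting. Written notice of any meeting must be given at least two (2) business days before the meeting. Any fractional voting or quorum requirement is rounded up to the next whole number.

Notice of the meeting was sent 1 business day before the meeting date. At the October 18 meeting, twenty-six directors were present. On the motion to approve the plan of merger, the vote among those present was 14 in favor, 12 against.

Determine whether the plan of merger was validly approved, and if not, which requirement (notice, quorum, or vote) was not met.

Invalid — notice requirement not satisfied.

Notice: 1 business day given; 2 required (1 < 2). Not satisfied.
Quorum: 26 present; quorum is 9. Satisfied.
Vote: the plan of merger requires a majority of the directors present (26). A majority of 26 is 14, so 14 affirmative votes are needed; 14 voted in favor. Satisfied.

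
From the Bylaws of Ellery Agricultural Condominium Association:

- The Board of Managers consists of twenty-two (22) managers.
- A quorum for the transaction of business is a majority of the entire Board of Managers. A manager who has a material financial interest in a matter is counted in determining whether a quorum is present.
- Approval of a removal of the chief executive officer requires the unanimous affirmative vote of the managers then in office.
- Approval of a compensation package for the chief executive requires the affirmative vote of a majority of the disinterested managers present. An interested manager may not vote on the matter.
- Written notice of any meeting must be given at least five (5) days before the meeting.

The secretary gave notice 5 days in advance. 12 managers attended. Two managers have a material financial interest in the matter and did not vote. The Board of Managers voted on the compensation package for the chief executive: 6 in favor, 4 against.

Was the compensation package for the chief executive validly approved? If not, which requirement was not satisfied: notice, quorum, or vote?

Valid — all requirements satisfied.

Notice: 5 days given; 5 required (5 ≥ 5). Satisfied.
Quorum: 12 present (interested managers count toward quorum); quorum is 12. Satisfied.
Vote: the compensation package for the chief executive requires a majority of the disinterested managers present (12 − 2 = 10). A majority of 10 is 6, so 6 affirmative votes are needed; 6 voted in favor. Satisfied.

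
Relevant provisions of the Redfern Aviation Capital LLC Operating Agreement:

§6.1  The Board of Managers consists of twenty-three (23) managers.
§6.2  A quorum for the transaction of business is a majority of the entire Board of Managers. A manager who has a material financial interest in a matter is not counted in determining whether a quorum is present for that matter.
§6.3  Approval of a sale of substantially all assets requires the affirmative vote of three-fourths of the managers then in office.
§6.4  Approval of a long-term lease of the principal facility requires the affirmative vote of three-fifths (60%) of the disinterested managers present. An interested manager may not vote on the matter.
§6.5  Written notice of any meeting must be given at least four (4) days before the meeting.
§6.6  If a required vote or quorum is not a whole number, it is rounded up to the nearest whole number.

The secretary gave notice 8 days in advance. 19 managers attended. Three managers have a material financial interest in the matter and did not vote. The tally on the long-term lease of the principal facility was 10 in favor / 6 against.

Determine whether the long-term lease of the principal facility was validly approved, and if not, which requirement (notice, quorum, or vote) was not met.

Notice: 8 days given; 4 required (8 ≥ 4). Satisfied.
Quorum: 19 present, but the 3 interested managers do not count, leaving 16. Quorum is 12. Satisfied.
Vote: the long-term lease of the principal facility requires three-fifths of the disinterested managers present (19 − 3 = 16). 3/5 of 16 = 9.60, rounded up to 10, so 10 affirmative votes are needed; 10 voted in favor. Satisfied.

Valid — all requirements satisfied.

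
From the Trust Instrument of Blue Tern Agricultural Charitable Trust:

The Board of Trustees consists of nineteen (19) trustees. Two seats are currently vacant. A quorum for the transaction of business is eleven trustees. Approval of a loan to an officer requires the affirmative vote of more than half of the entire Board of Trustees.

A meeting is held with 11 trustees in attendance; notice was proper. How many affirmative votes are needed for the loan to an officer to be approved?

10

The loan to an officer requires a majority of the entire Board of Trustees (19).
A majority of 19 is 10.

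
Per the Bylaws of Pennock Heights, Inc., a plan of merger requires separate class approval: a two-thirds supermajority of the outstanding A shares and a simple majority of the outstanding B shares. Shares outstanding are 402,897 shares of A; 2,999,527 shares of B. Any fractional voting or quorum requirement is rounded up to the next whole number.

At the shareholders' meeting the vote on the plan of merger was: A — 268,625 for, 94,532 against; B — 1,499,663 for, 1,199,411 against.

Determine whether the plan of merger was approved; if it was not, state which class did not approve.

Not approved — the B shares did not give the required vote.

A: 2/3 of 402897 = 268598; 268,598 required, 268,625 in favor — approved.
B: a majority of 2999527 is 1499764; 1,499,764 required, 1,499,663 in favor — not approved.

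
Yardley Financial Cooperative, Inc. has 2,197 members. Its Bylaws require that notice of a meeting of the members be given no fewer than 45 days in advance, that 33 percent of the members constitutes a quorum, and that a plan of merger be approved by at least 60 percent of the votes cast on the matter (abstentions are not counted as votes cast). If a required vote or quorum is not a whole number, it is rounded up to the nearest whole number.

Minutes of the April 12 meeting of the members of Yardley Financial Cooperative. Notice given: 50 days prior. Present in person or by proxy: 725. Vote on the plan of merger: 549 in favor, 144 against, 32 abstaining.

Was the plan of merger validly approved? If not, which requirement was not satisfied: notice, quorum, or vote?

Invalid — quorum requirement not satisfied.

Notice: 50 days given; 45 required. Satisfied.
Quorum: 33% of 2,197 = 725.01, rounded up to 726; 725 present. Not satisfied.
Vote: requires three-fifths of the votes cast (725 − 32 abstaining = 693); 3/5 of 693 = 415.80, rounded up to 416, so 416 needed; 549 in favor. Satisfied.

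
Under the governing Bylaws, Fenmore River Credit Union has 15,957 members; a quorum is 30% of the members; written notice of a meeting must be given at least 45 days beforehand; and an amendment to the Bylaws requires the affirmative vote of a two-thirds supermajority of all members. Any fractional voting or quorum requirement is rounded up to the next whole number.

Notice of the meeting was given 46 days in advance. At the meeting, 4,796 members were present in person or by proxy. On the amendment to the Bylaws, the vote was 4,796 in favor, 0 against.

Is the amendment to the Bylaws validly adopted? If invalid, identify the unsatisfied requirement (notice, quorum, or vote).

Notice: 46 days given; 45 required. Satisfied.
Quorum: 30% of 15,957 = 4,787.10, rounded up to 4,788; 4,796 present. Satisfied.
Vote: requires two-thirds of all members (15,957); 2/3 of 15957 = 10638, so 10,638 needed; 4,796 in favor. Not satisfied.

Invalid — vote requirement not satisfied.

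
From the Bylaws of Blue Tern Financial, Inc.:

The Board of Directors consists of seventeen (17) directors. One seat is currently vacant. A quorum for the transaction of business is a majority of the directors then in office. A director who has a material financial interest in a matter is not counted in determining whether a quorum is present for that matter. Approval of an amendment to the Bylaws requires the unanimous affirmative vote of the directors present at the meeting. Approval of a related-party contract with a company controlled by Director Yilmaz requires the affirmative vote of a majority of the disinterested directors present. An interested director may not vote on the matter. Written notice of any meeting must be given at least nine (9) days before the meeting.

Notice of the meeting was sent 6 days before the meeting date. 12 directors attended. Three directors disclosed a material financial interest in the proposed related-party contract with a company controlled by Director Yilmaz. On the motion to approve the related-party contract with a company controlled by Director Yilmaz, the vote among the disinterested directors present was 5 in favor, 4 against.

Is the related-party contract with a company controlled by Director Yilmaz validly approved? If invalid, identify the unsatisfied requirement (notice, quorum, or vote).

Notice: 6 days given; 9 required (6 < 9). Not satisfied.
Quorum: 12 present, but the 3 interested directors do not count, leaving 9. Quorum is 9. Satisfied.
Vote: the related-party contract with a company controlled by Director Yilmaz requires a majority of the disinterested directors present (12 − 3 = 9). A majority of 9 is 5, so 5 affirmative votes are needed; 5 voted in favor. Satisfied.

Invalid — notice requirement not satisfied.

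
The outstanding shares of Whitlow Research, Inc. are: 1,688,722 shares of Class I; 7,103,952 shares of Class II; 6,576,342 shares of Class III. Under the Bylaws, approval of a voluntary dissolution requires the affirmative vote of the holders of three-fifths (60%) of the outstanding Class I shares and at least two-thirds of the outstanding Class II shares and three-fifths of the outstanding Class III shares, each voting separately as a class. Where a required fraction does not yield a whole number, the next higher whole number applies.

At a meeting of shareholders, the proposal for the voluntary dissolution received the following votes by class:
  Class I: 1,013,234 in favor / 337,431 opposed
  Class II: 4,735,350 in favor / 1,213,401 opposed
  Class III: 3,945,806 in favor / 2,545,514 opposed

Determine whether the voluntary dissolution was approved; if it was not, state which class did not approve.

Class I: 3/5 of 1688722 = 1013233.20, rounded up to 1013234; 1,013,234 required, 1,013,234 in favor — approved.
Class II: 2/3 of 7103952 = 4735968; 4,735,968 required, 4,735,350 in favor — not approved.
Class III: 3/5 of 6576342 = 3945805.20, rounded up to 3945806; 3,945,806 required, 3,945,806 in favor — approved.

Not approved — the Class II shares did not give the required vote.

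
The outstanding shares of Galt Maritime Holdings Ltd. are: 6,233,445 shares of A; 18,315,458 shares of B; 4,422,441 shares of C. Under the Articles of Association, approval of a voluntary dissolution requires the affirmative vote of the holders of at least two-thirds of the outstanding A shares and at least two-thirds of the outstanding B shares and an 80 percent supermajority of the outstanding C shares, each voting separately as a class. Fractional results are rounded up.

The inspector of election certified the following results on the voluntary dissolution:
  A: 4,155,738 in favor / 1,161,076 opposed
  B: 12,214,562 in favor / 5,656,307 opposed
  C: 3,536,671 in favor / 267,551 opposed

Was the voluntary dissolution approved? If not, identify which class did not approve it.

A: 2/3 of 6233445 = 4155630; 4,155,630 required, 4,155,738 in favor — approved.
B: 2/3 of 18315458 = 12210305.33, rounded up to 12210306; 12,210,306 required, 12,214,562 in favor — approved.
C: 4/5 of 4422441 = 3537952.80, rounded up to 3537953; 3,537,953 required, 3,536,671 in favor — not approved.

Not approved — the C shares did not give the required vote.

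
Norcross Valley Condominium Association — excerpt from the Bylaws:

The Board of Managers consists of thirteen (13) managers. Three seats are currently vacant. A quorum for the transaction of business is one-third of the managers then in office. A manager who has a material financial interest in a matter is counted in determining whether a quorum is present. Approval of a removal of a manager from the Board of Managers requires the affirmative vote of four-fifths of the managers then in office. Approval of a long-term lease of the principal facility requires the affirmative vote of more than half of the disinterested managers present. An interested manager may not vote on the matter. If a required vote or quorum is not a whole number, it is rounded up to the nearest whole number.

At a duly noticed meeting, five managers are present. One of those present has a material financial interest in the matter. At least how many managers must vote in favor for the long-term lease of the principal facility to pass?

The long-term lease of the principal facility requires a majority of the disinterested managers present (5 − 1 = 4).
A majority of 4 is 3.

3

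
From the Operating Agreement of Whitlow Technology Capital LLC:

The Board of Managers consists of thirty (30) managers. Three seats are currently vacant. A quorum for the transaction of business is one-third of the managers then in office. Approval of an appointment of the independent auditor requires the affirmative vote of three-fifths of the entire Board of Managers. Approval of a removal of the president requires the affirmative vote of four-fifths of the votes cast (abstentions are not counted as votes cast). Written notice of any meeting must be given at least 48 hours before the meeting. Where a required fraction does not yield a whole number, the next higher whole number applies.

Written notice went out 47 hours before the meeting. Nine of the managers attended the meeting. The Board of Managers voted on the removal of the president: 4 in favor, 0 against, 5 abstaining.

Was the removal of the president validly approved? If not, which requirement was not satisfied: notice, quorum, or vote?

Invalid — notice requirement not satisfied.

Notice: 47 hours given; 48 required (47 < 48). Not satisfied.
Quorum: 9 present; quorum is 9. Satisfied.
Vote: the removal of the president requires four-fifths of the votes cast (9 present − 5 abstaining = 4). 4/5 of 4 = 3.20, rounded up to 4, so 4 affirmative votes are needed; 4 voted in favor. Satisfied.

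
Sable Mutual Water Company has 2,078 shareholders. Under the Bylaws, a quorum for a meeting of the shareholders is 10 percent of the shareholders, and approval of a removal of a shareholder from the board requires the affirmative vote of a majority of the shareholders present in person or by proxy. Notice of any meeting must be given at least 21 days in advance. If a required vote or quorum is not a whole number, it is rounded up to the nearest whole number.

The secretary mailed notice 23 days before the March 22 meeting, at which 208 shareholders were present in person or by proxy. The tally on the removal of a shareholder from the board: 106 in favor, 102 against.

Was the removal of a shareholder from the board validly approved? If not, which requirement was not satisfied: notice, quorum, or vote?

Notice: 23 days given; 21 required. Satisfied.
Quorum: 10% of 2,078 = 207.80, rounded up to 208; 208 present. Satisfied.
Vote: requires a majority of those present (208); a majority of 208 is 105, so 105 needed; 106 in favor. Satisfied.

Valid — all requirements satisfied.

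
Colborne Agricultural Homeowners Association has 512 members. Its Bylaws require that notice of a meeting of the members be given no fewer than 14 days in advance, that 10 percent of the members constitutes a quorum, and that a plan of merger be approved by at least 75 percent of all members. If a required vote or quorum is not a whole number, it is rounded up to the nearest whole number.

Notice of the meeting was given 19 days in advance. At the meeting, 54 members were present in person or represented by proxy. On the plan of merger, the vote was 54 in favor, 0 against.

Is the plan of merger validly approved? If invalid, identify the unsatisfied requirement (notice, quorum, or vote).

Notice: 19 days given; 14 required. Satisfied.
Quorum: 10% of 512 = 51.20, rounded up to 52; 54 present. Satisfied.
Vote: requires three-fourths of all members (512); 3/4 of 512 = 384, so 384 needed; 54 in favor. Not satisfied.

Invalid — vote requirement not satisfied.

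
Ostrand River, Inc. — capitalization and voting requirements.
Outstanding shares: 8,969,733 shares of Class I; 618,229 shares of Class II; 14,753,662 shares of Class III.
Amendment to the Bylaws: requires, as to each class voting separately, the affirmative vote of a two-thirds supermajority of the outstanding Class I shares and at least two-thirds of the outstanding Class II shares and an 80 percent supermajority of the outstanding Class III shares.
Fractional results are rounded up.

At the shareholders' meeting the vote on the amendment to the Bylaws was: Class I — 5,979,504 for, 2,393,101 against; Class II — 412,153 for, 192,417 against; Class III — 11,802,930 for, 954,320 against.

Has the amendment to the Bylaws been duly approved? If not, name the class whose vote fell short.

Class I: 2/3 of 8969733 = 5979822; 5,979,822 required, 5,979,504 in favor — not approved.
Class II: 2/3 of 618229 = 412152.67, rounded up to 412153; 412,153 required, 412,153 in favor — approved.
Class III: 4/5 of 14753662 = 11802929.60, rounded up to 11802930; 11,802,930 required, 11,802,930 in favor — approved.

Not approved — the Class I shares did not give the required vote.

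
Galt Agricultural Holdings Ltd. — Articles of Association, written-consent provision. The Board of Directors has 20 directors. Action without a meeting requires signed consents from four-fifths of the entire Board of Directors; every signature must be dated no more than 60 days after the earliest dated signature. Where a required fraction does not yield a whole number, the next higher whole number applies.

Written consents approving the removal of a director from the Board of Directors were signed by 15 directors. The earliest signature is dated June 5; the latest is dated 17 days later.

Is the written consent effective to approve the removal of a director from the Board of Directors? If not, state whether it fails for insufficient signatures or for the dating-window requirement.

Not effective — insufficient signatures.

Signatures required: four-fifths of 20 — 4/5 of 20 = 16, so 16 needed; 15 signed. Insufficient.
Dating window: the latest signature is 17 days after the earliest; the limit is 60 days. Within the window.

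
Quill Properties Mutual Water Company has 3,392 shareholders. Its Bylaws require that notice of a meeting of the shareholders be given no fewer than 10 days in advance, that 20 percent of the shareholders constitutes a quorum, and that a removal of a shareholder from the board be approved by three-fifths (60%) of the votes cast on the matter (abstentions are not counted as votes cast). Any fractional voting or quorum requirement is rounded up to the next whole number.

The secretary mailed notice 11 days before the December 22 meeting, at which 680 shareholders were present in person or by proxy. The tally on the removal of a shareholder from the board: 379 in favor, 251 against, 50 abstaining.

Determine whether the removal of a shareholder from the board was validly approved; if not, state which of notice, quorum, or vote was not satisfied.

Valid — all requirements satisfied.

Notice: 11 days given; 10 required. Satisfied.
Quorum: 20% of 3,392 = 678.40, rounded up to 679; 680 present. Satisfied.
Vote: requires three-fifths of the votes cast (680 − 50 abstaining = 630); 3/5 of 630 = 378, so 378 needed; 379 in favor. Satisfied.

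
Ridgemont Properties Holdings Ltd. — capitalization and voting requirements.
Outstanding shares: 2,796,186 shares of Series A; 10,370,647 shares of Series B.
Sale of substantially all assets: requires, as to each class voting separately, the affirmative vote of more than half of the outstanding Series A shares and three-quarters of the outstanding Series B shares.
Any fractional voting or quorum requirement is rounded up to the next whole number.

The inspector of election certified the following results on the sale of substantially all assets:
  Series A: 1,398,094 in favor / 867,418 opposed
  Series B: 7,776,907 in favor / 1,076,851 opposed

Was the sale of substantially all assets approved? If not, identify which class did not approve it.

Series A: a majority of 2796186 is 1398094; 1,398,094 required, 1,398,094 in favor — approved.
Series B: 3/4 of 10370647 = 7777985.25, rounded up to 7777986; 7,777,986 required, 7,776,907 in favor — not approved.

Not approved — the Series B shares did not give the required vote.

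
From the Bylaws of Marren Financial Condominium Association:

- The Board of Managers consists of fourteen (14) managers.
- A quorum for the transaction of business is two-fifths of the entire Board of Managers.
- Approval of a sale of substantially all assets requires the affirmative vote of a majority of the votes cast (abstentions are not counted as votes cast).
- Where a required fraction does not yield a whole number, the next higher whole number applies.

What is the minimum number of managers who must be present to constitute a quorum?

2/5 of 14 = 5.60, rounded up to 6.

6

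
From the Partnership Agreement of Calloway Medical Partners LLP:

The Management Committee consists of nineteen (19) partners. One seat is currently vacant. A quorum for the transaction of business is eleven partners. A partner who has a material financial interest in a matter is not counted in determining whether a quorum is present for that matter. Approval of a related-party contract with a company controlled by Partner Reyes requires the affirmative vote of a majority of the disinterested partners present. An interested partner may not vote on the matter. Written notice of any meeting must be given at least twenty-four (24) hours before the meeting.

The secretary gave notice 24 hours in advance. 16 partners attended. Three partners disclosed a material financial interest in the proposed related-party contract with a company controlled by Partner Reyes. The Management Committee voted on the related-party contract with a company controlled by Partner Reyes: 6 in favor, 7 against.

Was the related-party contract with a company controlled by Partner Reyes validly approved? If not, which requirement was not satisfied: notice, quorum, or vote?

Notice: 24 hours given; 24 required (24 ≥ 24). Satisfied.
Quorum: 16 present, but the 3 interested partners do not count, leaving 13. Quorum is 11. Satisfied.
Vote: the related-party contract with a company controlled by Partner Reyes requires a majority of the disinterested partners present (16 − 3 = 13). A majority of 13 is 7, so 7 affirmative votes are needed; 6 voted in favor. Not satisfied.

Invalid — vote requirement not satisfied.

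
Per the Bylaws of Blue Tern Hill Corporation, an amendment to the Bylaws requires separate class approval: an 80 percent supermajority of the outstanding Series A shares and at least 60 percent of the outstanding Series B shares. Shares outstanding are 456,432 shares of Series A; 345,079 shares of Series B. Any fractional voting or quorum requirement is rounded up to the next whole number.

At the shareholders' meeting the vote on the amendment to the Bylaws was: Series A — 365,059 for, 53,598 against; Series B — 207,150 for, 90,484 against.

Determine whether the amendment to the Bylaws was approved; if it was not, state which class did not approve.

Series A: 4/5 of 456432 = 365145.60, rounded up to 365146; 365,146 required, 365,059 in favor — not approved.
Series B: 3/5 of 345079 = 207047.40, rounded up to 207048; 207,048 required, 207,150 in favor — approved.

Not approved — the Series A shares did not give the required vote.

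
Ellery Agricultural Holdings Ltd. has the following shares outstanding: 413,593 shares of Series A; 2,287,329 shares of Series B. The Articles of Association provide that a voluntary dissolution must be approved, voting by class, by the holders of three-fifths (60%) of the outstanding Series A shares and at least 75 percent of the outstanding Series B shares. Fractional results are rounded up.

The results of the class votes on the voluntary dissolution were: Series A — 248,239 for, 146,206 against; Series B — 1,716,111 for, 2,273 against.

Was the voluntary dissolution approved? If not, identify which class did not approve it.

Approved — every class gave the required vote.

Series A: 3/5 of 413593 = 248155.80, rounded up to 248156; 248,156 required, 248,239 in favor — approved.
Series B: 3/4 of 2287329 = 1715496.75, rounded up to 1715497; 1,715,497 required, 1,716,111 in favor — approved.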